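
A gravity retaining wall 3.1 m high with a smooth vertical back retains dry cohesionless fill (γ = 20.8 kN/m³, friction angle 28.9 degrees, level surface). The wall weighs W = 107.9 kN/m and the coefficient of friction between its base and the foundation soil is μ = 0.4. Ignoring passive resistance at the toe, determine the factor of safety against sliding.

K_a = tan²(45° − 28.9°/2) = 0.3484.
P_a = ½K_aγH² = 0.5×0.3484×20.8×3.1² = 34.82 kN/m, acting at H/3 = 1.033 m above the base.
FS_sliding = μW / P_a = 0.4×107.9 / 34.82 = 1.240.

1.24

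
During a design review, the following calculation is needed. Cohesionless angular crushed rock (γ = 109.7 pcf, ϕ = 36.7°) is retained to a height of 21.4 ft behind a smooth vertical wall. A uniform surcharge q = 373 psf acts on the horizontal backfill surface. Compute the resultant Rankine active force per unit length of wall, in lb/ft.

8340 lb/ft

K_a = tan²(45° − φ/2) = 0.2519.
Soil triangle: ½ K_a γ H² = 0.5×0.2519×109.7×21.4² = 6326 lb/ft.
Surcharge rectangle: K_a q H = 0.2519×373×21.4 = 2010 lb/ft.
Total = 6326 + 2010 = 8337 lb/ft.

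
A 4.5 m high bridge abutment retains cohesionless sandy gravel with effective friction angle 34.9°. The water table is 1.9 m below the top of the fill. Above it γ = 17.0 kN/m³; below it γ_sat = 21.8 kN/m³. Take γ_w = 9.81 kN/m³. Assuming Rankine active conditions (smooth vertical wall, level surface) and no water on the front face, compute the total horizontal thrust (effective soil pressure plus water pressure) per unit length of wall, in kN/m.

K_a = tan²(45° − φ/2) = 0.2721.
γ' = 21.8 − 9.81 = 11.99 kN/m³. Depth below WT = 2.6 m.
σ'_h at WT = K_a γ d_w = 8.790 kPa; at base = 8.790 + K_a γ' × 2.6 = 17.27 kPa.
P₁ (0–1.9 m) = ½×8.790×1.9 = 8.351. P₂ (1.9–4.5 m) = ½(8.790+17.27)×2.6 = 33.88.
P_w = ½ γ_w h₂² = 0.5×9.81×2.6² = 33.16. Total = 8.351+33.88+33.16 = 75.39 kN/m.

75.4 kN/m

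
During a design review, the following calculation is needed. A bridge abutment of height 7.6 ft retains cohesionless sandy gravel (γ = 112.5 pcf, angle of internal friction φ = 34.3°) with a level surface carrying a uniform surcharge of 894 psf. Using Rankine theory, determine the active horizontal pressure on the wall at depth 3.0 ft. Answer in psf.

344 psf

K_a = (1 − sin φ)/(1 + sin φ) = 0.2792.
σ_v = γz + q = 112.5 × 3.0 + 894 = 1232 psf.
σ_h = K_a σ_v = 0.2792 × 1232 = 343.8 psf.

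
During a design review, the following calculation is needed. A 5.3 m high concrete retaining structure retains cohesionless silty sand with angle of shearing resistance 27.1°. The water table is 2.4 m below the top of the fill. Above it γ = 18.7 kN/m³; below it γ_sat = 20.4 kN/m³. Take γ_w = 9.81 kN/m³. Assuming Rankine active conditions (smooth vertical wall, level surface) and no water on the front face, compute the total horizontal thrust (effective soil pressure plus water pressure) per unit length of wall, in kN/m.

127 kN/m

K_a = tan²(45° − φ/2) = 0.3741.
γ' = 20.4 − 9.81 = 10.59 kN/m³. Depth below WT = 2.9 m.
σ'_h at WT = K_a γ d_w = 16.79 kPa; at base = 16.79 + K_a γ' × 2.9 = 28.28 kPa.
P₁ (0–2.4 m) = ½×16.79×2.4 = 20.15. P₂ (2.4–5.3 m) = ½(16.79+28.28)×2.9 = 65.34.
P_w = ½ γ_w h₂² = 0.5×9.81×2.9² = 41.25. Total = 20.15+65.34+41.25 = 126.7 kN/m.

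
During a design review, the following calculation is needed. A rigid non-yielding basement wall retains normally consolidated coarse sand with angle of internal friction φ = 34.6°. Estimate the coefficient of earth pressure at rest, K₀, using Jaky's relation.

0.432

K₀ = 1 − sin φ' = 1 − sin 34.6° = 0.4322.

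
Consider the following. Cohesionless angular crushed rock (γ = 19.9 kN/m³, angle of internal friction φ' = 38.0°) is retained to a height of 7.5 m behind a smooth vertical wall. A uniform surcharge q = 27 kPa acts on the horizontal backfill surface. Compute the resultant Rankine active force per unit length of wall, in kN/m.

181 kN/m

K_a = tan²(45° − φ/2) = 0.2379.
Soil triangle: ½ K_a γ H² = 0.5×0.2379×19.9×7.5² = 133.1 kN/m.
Surcharge rectangle: K_a q H = 0.2379×27×7.5 = 48.17 kN/m.
Total = 133.1 + 48.17 = 181.3 kN/m.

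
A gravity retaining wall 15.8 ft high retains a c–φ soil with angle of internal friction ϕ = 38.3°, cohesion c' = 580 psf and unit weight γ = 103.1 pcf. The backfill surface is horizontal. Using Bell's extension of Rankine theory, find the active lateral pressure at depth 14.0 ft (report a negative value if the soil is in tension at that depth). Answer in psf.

-223 psf

K_a = (1 − sin φ)/(1 + sin φ) = 0.2347.
σ_a = K_a γ z − 2c√K_a = 0.2347×103.1×14.0 − 2×580×0.4845 = -223.2 psf.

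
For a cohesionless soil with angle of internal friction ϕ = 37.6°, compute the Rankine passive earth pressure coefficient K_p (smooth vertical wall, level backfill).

K_p = (1 + sin φ)/(1 − sin φ) = tan²(45° + 37.6°/2) = 4.130.

4.13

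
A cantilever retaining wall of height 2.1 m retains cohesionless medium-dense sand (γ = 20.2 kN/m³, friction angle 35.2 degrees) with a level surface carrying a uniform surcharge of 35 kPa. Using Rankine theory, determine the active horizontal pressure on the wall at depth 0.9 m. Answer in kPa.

K_a = (1 − sin φ)/(1 + sin φ) = 0.2687.
σ_v = γz + q = 20.2 × 0.9 + 35 = 53.18 kPa.
σ_h = K_a σ_v = 0.2687 × 53.18 = 14.29 kPa.

14.3 kPa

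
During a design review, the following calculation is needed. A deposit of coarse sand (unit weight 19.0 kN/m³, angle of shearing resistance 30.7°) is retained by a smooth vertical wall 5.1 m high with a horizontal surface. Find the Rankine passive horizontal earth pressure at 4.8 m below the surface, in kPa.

281 kPa

K_p = (1 + sin φ)/(1 − sin φ) = 3.086.
σ_h = K_p γ z = 3.086 × 19.0 × 4.8 = 281.5 kPa.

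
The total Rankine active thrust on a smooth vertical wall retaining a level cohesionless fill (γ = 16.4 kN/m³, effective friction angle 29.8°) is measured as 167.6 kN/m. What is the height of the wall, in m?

7.80 m

K_a = 0.3360. P_a = ½ K_a γ H² ⇒ H = √(2P_a/(K_a γ)).
H = √(2×167.6/(0.3360×16.4)) = 7.799 m.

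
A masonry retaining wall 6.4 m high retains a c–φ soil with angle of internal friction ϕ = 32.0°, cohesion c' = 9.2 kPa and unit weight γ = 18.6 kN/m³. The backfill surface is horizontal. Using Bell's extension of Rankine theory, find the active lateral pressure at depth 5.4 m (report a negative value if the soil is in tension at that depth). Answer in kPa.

K_a = (1 − sin φ)/(1 + sin φ) = 0.3073.
σ_a = K_a γ z − 2c√K_a = 0.3073×18.6×5.4 − 2×9.2×0.5543 = 20.66 kPa.

20.7 kPa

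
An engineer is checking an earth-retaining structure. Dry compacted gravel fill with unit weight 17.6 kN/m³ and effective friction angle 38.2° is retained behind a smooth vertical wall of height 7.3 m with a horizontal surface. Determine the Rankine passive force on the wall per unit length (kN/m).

1990 kN/m

K_p = tan²(45° + φ/2) = 4.241.
P_p = ½ K_p γ H² = 0.5 × 4.241 × 17.6 × 7.3² = 1989 kN/m.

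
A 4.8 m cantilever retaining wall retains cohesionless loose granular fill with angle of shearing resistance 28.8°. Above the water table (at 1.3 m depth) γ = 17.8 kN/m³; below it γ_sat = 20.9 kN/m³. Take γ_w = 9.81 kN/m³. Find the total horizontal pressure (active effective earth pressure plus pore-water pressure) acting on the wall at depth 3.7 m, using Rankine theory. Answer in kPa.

40.9 kPa

K_a = (1 − sin φ)/(1 + sin φ) = 0.3498.
γ' = 20.9 − 9.81 = 11.09 kN/m³.
Effective vertical stress at 3.7 m: σ'_v = 17.8×1.3 + 11.09×2.40 = 49.76 kPa.
σ'_h = K_a σ'_v = 0.3498 × 49.76 = 17.40 kPa; u = γ_w × 2.40 = 23.54 kPa.
Total σ_h = 17.40 + 23.54 = 40.95 kPa.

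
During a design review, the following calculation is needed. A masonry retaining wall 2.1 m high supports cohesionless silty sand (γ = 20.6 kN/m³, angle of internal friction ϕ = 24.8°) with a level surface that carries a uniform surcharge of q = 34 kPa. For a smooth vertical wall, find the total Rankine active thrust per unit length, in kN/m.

K_a = tan²(45° − φ/2) = 0.4090.
Soil triangle: ½ K_a γ H² = 0.5×0.4090×20.6×2.1² = 18.58 kN/m.
Surcharge rectangle: K_a q H = 0.4090×34×2.1 = 29.20 kN/m.
Total = 18.58 + 29.20 = 47.78 kN/m.

47.8 kN/m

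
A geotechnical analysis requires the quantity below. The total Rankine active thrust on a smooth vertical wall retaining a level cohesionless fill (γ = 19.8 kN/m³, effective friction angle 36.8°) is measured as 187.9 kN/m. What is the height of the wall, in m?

8.70 m

K_a = 0.2508. P_a = ½ K_a γ H² ⇒ H = √(2P_a/(K_a γ)).
H = √(2×187.9/(0.2508×19.8)) = 8.700 m.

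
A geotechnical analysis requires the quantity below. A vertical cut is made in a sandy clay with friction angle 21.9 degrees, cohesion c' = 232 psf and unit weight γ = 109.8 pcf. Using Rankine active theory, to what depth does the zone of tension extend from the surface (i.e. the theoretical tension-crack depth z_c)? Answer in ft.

6.25 ft

K_a = tan²(45° − 21.9°/2) = 0.4567; √K_a = 0.6758.
The active pressure is zero where K_a γ z = 2c√K_a, so z_c = 2c/(γ√K_a) = 2×232/(109.8×0.6758) = 6.253 ft.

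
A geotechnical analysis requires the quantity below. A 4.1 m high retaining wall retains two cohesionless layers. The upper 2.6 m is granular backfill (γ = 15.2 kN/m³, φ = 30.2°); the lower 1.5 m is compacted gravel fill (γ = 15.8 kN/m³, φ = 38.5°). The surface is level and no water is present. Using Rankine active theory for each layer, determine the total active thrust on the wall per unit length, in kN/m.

K_a1 = tan²(45°−30.2°/2) = 0.3307; K_a2 = tan²(45°−38.5°/2) = 0.2327.
Layer 1: σ at base = K_a1 γ₁ h₁ = 13.07 kPa; P₁ = ½×13.07×2.6 = 16.99.
Layer 2: σ_v at top = γ₁h₁ = 39.52; σ_h top = K_a2×39.52 = 9.195; σ_h base = K_a2×(39.52+15.8×1.5) = 14.71.
P₂ = ½(9.195+14.71)×1.5 = 17.93. Total P_a = 16.99+17.93 = 34.91 kN/m.

34.9 kN/m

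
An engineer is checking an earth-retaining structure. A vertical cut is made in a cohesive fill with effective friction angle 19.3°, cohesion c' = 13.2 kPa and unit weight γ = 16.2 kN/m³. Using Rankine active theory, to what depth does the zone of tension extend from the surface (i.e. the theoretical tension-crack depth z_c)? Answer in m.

2.30 m

K_a = tan²(45° − 19.3°/2) = 0.5032; √K_a = 0.7094.
The active pressure is zero where K_a γ z = 2c√K_a, so z_c = 2c/(γ√K_a) = 2×13.2/(16.2×0.7094) = 2.297 m.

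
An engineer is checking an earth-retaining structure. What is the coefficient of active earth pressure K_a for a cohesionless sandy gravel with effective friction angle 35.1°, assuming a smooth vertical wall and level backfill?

K_a = tan²(45° − φ/2) = tan²(27.45°) = 0.2698.

0.270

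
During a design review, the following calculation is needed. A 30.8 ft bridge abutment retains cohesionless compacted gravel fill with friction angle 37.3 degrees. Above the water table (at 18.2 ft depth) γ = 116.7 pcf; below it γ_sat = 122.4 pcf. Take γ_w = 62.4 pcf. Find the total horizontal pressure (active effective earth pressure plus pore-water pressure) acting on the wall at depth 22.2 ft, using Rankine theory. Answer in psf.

830 psf

K_a = (1 − sin φ)/(1 + sin φ) = 0.2453.
γ' = 122.4 − 62.4 = 60.00 pcf.
Effective vertical stress at 22.2 ft: σ'_v = 116.7×18.2 + 60.00×4.00 = 2364 psf.
σ'_h = K_a σ'_v = 0.2453 × 2364 = 580.0 psf; u = γ_w × 4.00 = 249.6 psf.
Total σ_h = 580.0 + 249.6 = 829.6 psf.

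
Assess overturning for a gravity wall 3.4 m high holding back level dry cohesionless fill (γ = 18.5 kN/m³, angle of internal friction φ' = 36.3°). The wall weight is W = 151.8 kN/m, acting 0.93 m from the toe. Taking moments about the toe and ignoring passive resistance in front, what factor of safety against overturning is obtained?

4.55

K_a = tan²(45° − 36.3°/2) = 0.2563.
P_a = ½K_aγH² = 0.5×0.2563×18.5×3.4² = 27.40 kN/m, acting at H/3 = 1.133 m above the base.
Overturning moment M_o = P_a × H/3 = 27.40 × 1.133 = 31.06.
Resisting moment M_r = W × 0.93 = 151.8 × 0.93 = 141.2.
FS_overturning = M_r/M_o = 141.2/31.06 = 4.546.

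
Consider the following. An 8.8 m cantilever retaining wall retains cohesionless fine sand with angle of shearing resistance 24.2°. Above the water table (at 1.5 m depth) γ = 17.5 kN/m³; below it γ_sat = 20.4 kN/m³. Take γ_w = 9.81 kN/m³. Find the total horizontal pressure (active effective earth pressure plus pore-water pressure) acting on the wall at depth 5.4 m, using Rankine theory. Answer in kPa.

66.5 kPa

K_a = (1 − sin φ)/(1 + sin φ) = 0.4185.
γ' = 20.4 − 9.81 = 10.59 kN/m³.
Effective vertical stress at 5.4 m: σ'_v = 17.5×1.5 + 10.59×3.90 = 67.55 kPa.
σ'_h = K_a σ'_v = 0.4185 × 67.55 = 28.27 kPa; u = γ_w × 3.90 = 38.26 kPa.
Total σ_h = 28.27 + 38.26 = 66.53 kPa.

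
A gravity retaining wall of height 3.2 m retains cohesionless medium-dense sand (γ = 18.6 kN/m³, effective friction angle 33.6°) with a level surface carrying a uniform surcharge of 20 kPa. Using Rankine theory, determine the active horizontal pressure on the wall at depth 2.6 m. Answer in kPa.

19.7 kPa

K_a = (1 − sin φ)/(1 + sin φ) = 0.2875.
σ_v = γz + q = 18.6 × 2.6 + 20 = 68.36 kPa.
σ_h = K_a σ_v = 0.2875 × 68.36 = 19.65 kPa.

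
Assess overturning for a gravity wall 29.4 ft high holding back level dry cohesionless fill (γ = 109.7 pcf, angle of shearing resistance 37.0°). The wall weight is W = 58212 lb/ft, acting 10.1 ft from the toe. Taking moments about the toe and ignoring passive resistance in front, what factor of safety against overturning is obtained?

K_a = tan²(45° − 37.0°/2) = 0.2486.
P_a = ½K_aγH² = 0.5×0.2486×109.7×29.4² = 11790 lb/ft, acting at H/3 = 9.800 ft above the base.
Overturning moment M_o = P_a × H/3 = 11790 × 9.800 = 115500.
Resisting moment M_r = W × 10.1 = 58212 × 10.1 = 587900.
FS_overturning = M_r/M_o = 587900/115500 = 5.091.

5.09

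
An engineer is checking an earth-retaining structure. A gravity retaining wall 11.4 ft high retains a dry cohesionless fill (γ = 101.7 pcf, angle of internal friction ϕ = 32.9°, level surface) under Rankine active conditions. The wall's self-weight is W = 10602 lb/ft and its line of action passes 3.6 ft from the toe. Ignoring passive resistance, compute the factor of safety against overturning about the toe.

5.13

K_a = tan²(45° − 32.9°/2) = 0.2960.
P_a = ½K_aγH² = 0.5×0.2960×101.7×11.4² = 1956 lb/ft, acting at H/3 = 3.800 ft above the base.
Overturning moment M_o = P_a × H/3 = 1956 × 3.800 = 7434.
Resisting moment M_r = W × 3.6 = 10602 × 3.6 = 38170.
FS_overturning = M_r/M_o = 38170/7434 = 5.134.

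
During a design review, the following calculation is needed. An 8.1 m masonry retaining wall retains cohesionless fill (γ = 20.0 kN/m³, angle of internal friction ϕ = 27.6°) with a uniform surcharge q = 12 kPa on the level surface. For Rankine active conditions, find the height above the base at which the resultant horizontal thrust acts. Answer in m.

2.87 m

K_a = 0.3668.
Triangular part P₁ = ½K_aγH² = 240.6 at H/3 = 2.700 m; rectangular part P₂ = K_a q H = 35.65 at H/2 = 4.050 m.
ȳ = (P₁·2.700 + P₂·4.050)/(P₁+P₂) = 2.874 m.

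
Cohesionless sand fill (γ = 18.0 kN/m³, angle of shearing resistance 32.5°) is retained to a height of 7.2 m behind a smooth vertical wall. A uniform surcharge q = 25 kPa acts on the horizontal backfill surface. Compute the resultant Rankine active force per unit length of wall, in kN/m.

K_a = tan²(45° − φ/2) = 0.3010.
Soil triangle: ½ K_a γ H² = 0.5×0.3010×18.0×7.2² = 140.4 kN/m.
Surcharge rectangle: K_a q H = 0.3010×25×7.2 = 54.18 kN/m.
Total = 140.4 + 54.18 = 194.6 kN/m.

195 kN/m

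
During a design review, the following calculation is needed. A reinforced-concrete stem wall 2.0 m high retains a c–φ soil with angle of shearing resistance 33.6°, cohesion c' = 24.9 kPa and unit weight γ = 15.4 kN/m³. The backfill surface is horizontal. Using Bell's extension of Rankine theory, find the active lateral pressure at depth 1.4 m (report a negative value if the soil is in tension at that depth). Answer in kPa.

K_a = (1 − sin φ)/(1 + sin φ) = 0.2875.
σ_a = K_a γ z − 2c√K_a = 0.2875×15.4×1.4 − 2×24.9×0.5362 = -20.50 kPa.

-20.5 kPa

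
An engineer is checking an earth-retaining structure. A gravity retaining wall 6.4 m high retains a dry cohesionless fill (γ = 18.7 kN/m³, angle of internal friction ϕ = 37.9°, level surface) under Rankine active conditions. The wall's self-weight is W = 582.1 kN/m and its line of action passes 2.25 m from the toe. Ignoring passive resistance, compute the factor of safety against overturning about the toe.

6.71

K_a = tan²(45° − 37.9°/2) = 0.2389.
P_a = ½K_aγH² = 0.5×0.2389×18.7×6.4² = 91.51 kN/m, acting at H/3 = 2.133 m above the base.
Overturning moment M_o = P_a × H/3 = 91.51 × 2.133 = 195.2.
Resisting moment M_r = W × 2.25 = 582.1 × 2.25 = 1310.
FS_overturning = M_r/M_o = 1310/195.2 = 6.709.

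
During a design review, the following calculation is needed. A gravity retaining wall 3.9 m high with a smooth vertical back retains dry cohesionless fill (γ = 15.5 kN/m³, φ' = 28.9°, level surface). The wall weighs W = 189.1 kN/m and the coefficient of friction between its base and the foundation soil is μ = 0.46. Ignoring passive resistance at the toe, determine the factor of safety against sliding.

K_a = tan²(45° − 28.9°/2) = 0.3484.
P_a = ½K_aγH² = 0.5×0.3484×15.5×3.9² = 41.06 kN/m, acting at H/3 = 1.300 m above the base.
FS_sliding = μW / P_a = 0.46×189.1 / 41.06 = 2.118.

2.12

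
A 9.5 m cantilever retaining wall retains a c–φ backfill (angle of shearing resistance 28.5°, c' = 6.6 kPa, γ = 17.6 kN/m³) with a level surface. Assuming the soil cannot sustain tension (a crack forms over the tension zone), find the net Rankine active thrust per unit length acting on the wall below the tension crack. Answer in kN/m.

211 kN/m

K_a = 0.3540; √K_a = 0.5949.
Tension-crack depth z_c = 2c/(γ√K_a) = 2×6.6/(17.6×0.5949) = 1.261 m.
σ_a at base = K_a γ H − 2c√K_a = 0.3540×17.6×9.5 − 2×6.6×0.5949 = 51.33 kPa.
P_a = ½ × 51.33 × (H − z_c) = 0.5×51.33×8.239 = 211.5 kN/m.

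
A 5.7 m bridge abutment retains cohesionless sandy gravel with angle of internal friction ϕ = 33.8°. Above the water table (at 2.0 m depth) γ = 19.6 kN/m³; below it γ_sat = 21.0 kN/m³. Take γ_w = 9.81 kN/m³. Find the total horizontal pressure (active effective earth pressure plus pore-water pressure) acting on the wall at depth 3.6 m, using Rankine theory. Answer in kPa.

32.0 kPa

K_a = (1 − sin φ)/(1 + sin φ) = 0.2851.
γ' = 21.0 − 9.81 = 11.19 kN/m³.
Effective vertical stress at 3.6 m: σ'_v = 19.6×2.0 + 11.19×1.60 = 57.10 kPa.
σ'_h = K_a σ'_v = 0.2851 × 57.10 = 16.28 kPa; u = γ_w × 1.60 = 15.70 kPa.
Total σ_h = 16.28 + 15.70 = 31.98 kPa.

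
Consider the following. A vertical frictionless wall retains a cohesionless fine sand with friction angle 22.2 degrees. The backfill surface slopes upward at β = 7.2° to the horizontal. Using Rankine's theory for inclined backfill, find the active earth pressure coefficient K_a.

K_a = cos β · (cos β − √(cos²β − cos²φ)) / (cos β + √(cos²β − cos²φ)).
cos β = 0.9921, cos φ = 0.9259, √(cos²β − cos²φ) = 0.3564.
K_a = 0.9921 × (0.9921 − 0.3564)/(0.9921 + 0.3564) = 0.4676.

0.468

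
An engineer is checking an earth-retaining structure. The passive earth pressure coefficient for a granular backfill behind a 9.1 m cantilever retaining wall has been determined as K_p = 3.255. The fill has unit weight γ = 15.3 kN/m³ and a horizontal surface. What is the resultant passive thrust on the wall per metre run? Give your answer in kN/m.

2060 kN/m

P = ½ K_p γ H² = 0.5 × 3.255 × 15.3 × 9.1² = 2062 kN/m.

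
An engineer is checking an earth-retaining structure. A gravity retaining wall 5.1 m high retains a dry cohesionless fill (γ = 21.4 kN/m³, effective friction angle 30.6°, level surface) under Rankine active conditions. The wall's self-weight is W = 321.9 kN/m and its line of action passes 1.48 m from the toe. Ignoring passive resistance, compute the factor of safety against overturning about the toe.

3.10

K_a = tan²(45° − 30.6°/2) = 0.3253.
P_a = ½K_aγH² = 0.5×0.3253×21.4×5.1² = 90.55 kN/m, acting at H/3 = 1.700 m above the base.
Overturning moment M_o = P_a × H/3 = 90.55 × 1.700 = 153.9.
Resisting moment M_r = W × 1.48 = 321.9 × 1.48 = 476.4.
FS_overturning = M_r/M_o = 476.4/153.9 = 3.095.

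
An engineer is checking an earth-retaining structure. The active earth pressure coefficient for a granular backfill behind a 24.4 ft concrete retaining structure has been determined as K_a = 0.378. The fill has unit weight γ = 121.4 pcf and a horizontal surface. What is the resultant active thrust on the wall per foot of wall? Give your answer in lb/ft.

P = ½ K_a γ H² = 0.5 × 0.378 × 121.4 × 24.4² = 13660 lb/ft.

13700 lb/ft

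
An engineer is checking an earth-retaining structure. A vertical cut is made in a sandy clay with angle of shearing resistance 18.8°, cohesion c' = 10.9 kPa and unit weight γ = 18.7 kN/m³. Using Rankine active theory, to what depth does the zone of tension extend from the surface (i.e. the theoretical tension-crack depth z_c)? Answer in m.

K_a = tan²(45° − 18.8°/2) = 0.5126; √K_a = 0.7159.
The active pressure is zero where K_a γ z = 2c√K_a, so z_c = 2c/(γ√K_a) = 2×10.9/(18.7×0.7159) = 1.628 m.

1.63 m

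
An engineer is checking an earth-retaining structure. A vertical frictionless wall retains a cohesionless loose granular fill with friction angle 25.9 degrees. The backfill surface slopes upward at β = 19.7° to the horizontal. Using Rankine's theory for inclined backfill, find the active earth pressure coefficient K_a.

0.512

K_a = cos β · (cos β − √(cos²β − cos²φ)) / (cos β + √(cos²β − cos²φ)).
cos β = 0.9415, cos φ = 0.8996, √(cos²β − cos²φ) = 0.2778.
K_a = 0.9415 × (0.9415 − 0.2778)/(0.9415 + 0.2778) = 0.5125.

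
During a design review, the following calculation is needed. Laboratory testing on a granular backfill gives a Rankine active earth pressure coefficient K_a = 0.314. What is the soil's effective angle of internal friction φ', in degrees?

31.5°

K_a = tan²(45° − φ/2) ⇒ 45° − φ/2 = arctan(√0.314) = 29.26°.
φ = 2(45° − 29.26°) = 31.47°.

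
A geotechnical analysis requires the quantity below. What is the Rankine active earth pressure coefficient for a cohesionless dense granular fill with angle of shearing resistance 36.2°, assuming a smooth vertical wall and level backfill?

0.257

K_a = tan²(45° − φ/2) = tan²(26.90°) = 0.2574.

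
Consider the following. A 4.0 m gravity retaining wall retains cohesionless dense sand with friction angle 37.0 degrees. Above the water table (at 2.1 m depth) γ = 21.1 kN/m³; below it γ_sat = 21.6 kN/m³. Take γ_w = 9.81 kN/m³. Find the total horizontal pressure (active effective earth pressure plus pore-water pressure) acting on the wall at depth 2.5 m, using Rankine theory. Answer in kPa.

16.1 kPa

K_a = (1 − sin φ)/(1 + sin φ) = 0.2486.
γ' = 21.6 − 9.81 = 11.79 kN/m³.
Effective vertical stress at 2.5 m: σ'_v = 21.1×2.1 + 11.79×0.400 = 49.03 kPa.
σ'_h = K_a σ'_v = 0.2486 × 49.03 = 12.19 kPa; u = γ_w × 0.400 = 3.924 kPa.
Total σ_h = 12.19 + 3.924 = 16.11 kPa.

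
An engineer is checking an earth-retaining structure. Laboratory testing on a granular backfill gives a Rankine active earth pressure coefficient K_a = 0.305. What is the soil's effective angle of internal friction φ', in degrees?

K_a = tan²(45° − φ/2) ⇒ 45° − φ/2 = arctan(√0.305) = 28.91°.
φ = 2(45° − 28.91°) = 32.18°.

32.2°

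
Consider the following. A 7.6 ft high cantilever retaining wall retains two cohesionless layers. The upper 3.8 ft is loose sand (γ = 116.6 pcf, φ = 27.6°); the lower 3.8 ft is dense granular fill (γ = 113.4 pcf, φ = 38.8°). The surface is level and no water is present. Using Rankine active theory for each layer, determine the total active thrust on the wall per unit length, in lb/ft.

883 lb/ft

K_a1 = tan²(45°−27.6°/2) = 0.3668; K_a2 = tan²(45°−38.8°/2) = 0.2296.
Layer 1: σ at base = K_a1 γ₁ h₁ = 162.5 psf; P₁ = ½×162.5×3.8 = 308.8.
Layer 2: σ_v at top = γ₁h₁ = 443.1; σ_h top = K_a2×443.1 = 101.7; σ_h base = K_a2×(443.1+113.4×3.8) = 200.6.
P₂ = ½(101.7+200.6)×3.8 = 574.5. Total P_a = 308.8+574.5 = 883.2 lb/ft.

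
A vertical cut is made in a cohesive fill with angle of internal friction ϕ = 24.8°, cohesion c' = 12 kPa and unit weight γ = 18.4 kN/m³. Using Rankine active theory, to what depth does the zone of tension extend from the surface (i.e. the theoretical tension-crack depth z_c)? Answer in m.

2.04 m

K_a = tan²(45° − 24.8°/2) = 0.4090; √K_a = 0.6395.
The active pressure is zero where K_a γ z = 2c√K_a, so z_c = 2c/(γ√K_a) = 2×12/(18.4×0.6395) = 2.040 m.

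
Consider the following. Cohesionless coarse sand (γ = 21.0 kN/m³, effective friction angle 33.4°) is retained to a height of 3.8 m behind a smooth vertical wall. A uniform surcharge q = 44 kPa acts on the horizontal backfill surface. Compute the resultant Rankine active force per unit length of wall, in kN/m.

K_a = tan²(45° − φ/2) = 0.2899.
Soil triangle: ½ K_a γ H² = 0.5×0.2899×21.0×3.8² = 43.96 kN/m.
Surcharge rectangle: K_a q H = 0.2899×44×3.8 = 48.48 kN/m.
Total = 43.96 + 48.48 = 92.43 kN/m.

92.4 kN/m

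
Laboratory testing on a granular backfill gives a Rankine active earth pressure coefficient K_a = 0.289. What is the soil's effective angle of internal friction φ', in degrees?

K_a = tan²(45° − φ/2) ⇒ 45° − φ/2 = arctan(√0.289) = 28.26°.
φ = 2(45° − 28.26°) = 33.48°.

33.5°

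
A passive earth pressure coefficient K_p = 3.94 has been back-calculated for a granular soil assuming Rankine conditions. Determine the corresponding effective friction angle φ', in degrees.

K_p = (1+sin φ)/(1−sin φ) ⇒ sin φ = (K_p − 1)/(K_p + 1) = 0.5951.
φ = arcsin(0.5951) = 36.52°.

36.5°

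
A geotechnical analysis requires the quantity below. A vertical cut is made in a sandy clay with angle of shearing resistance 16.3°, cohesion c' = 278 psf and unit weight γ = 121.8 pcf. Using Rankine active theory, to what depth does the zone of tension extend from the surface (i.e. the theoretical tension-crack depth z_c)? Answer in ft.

6.09 ft

K_a = tan²(45° − 16.3°/2) = 0.5617; √K_a = 0.7495.
The active pressure is zero where K_a γ z = 2c√K_a, so z_c = 2c/(γ√K_a) = 2×278/(121.8×0.7495) = 6.091 ft.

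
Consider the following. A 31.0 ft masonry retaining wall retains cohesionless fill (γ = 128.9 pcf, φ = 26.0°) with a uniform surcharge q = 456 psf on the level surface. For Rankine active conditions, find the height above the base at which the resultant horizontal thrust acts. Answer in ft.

11.3 ft

K_a = 0.3905.
Triangular part P₁ = ½K_aγH² = 24180 at H/3 = 10.33 ft; rectangular part P₂ = K_a q H = 5520 at H/2 = 15.50 ft.
ȳ = (P₁·10.33 + P₂·15.50)/(P₁+P₂) = 11.29 ft.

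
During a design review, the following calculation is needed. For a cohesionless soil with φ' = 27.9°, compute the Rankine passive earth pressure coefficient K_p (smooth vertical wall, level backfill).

2.76

K_p = (1 + sin φ)/(1 − sin φ) = tan²(45° + 27.9°/2) = 2.759.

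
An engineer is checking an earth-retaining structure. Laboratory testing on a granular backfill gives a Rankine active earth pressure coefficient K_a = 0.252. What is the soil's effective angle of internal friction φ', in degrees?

K_a = tan²(45° − φ/2) ⇒ 45° − φ/2 = arctan(√0.252) = 26.66°.
φ = 2(45° − 26.66°) = 36.69°.

36.7°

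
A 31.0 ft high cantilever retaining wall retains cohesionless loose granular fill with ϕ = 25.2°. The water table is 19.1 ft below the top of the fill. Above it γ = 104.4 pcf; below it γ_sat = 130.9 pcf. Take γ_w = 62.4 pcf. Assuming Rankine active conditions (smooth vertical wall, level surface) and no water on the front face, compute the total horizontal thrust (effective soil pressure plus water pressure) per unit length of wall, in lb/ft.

23600 lb/ft

K_a = tan²(45° − φ/2) = 0.4027.
γ' = 130.9 − 62.4 = 68.50 pcf. Depth below WT = 11.9 ft.
σ'_h at WT = K_a γ d_w = 803.1 psf; at base = 803.1 + K_a γ' × 11.9 = 1131 psf.
P₁ (0–19.1 ft) = ½×803.1×19.1 = 7669. P₂ (19.1–31.0 ft) = ½(803.1+1131)×11.9 = 11510.
P_w = ½ γ_w h₂² = 0.5×62.4×11.9² = 4418. Total = 7669+11510+4418 = 23600 lb/ft.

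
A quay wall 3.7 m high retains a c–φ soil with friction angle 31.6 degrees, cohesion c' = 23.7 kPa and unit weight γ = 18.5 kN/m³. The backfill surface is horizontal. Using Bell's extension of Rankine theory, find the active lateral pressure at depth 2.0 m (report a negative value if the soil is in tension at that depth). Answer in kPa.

-14.9 kPa

K_a = (1 − sin φ)/(1 + sin φ) = 0.3123.
σ_a = K_a γ z − 2c√K_a = 0.3123×18.5×2.0 − 2×23.7×0.5589 = -14.93 kPa.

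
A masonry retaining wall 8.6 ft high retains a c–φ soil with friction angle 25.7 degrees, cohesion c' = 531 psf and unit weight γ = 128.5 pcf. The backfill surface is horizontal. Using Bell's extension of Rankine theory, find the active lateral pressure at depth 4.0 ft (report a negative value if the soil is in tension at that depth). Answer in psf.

K_a = (1 − sin φ)/(1 + sin φ) = 0.3950.
σ_a = K_a γ z − 2c√K_a = 0.3950×128.5×4.0 − 2×531×0.6285 = -464.4 psf.

-464 psf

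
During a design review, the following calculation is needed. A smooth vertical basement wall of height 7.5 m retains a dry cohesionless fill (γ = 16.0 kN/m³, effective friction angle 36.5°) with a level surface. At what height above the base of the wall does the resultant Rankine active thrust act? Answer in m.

K_a = 0.2541.
The pressure distribution is triangular, so the resultant acts at H/3 above the base = 7.5/3 = 2.500 m.

2.50 m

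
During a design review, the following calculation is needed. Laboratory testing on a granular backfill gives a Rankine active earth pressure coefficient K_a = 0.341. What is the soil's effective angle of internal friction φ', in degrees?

K_a = tan²(45° − φ/2) ⇒ 45° − φ/2 = arctan(√0.341) = 30.28°.
φ = 2(45° − 30.28°) = 29.43°.

29.4°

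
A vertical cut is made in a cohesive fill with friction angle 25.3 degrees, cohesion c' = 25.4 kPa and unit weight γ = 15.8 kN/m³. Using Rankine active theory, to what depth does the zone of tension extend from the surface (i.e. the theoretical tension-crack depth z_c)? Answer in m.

K_a = tan²(45° − 25.3°/2) = 0.4012; √K_a = 0.6334.
The active pressure is zero where K_a γ z = 2c√K_a, so z_c = 2c/(γ√K_a) = 2×25.4/(15.8×0.6334) = 5.076 m.

5.08 m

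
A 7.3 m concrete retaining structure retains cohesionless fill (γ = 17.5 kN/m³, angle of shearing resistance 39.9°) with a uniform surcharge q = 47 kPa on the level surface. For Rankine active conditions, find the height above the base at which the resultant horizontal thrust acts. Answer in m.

2.95 m

K_a = 0.2184.
Triangular part P₁ = ½K_aγH² = 101.9 at H/3 = 2.433 m; rectangular part P₂ = K_a q H = 74.95 at H/2 = 3.650 m.
ȳ = (P₁·2.433 + P₂·3.650)/(P₁+P₂) = 2.949 m.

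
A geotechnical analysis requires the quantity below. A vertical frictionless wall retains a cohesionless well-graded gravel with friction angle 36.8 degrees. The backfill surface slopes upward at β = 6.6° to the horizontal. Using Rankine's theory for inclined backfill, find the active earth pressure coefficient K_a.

K_a = cos β · (cos β − √(cos²β − cos²φ)) / (cos β + √(cos²β − cos²φ)).
cos β = 0.9934, cos φ = 0.8007, √(cos²β − cos²φ) = 0.5879.
K_a = 0.9934 × (0.9934 − 0.5879)/(0.9934 + 0.5879) = 0.2547.

0.255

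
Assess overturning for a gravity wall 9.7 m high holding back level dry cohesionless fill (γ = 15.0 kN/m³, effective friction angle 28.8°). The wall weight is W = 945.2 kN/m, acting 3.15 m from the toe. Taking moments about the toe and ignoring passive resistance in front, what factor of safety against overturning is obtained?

K_a = tan²(45° − 28.8°/2) = 0.3498.
P_a = ½K_aγH² = 0.5×0.3498×15.0×9.7² = 246.8 kN/m, acting at H/3 = 3.233 m above the base.
Overturning moment M_o = P_a × H/3 = 246.8 × 3.233 = 798.0.
Resisting moment M_r = W × 3.15 = 945.2 × 3.15 = 2977.
FS_overturning = M_r/M_o = 2977/798.0 = 3.731.

3.73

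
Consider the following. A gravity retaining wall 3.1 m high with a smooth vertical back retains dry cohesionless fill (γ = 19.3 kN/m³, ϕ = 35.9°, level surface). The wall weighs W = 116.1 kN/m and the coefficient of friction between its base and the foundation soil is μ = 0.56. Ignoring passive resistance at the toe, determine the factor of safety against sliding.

2.69

K_a = tan²(45° − 35.9°/2) = 0.2607.
P_a = ½K_aγH² = 0.5×0.2607×19.3×3.1² = 24.18 kN/m, acting at H/3 = 1.033 m above the base.
FS_sliding = μW / P_a = 0.56×116.1 / 24.18 = 2.689.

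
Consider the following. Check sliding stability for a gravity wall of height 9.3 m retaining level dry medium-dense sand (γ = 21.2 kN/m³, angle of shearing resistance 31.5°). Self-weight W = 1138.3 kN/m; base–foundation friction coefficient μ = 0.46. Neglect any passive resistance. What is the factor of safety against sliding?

K_a = tan²(45° − 31.5°/2) = 0.3136.
P_a = ½K_aγH² = 0.5×0.3136×21.2×9.3² = 287.5 kN/m, acting at H/3 = 3.100 m above the base.
FS_sliding = μW / P_a = 0.46×1138.3 / 287.5 = 1.821.

1.82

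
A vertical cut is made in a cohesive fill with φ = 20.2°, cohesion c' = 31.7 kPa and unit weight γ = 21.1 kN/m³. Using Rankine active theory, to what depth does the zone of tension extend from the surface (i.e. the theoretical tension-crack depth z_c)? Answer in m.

K_a = tan²(45° − 20.2°/2) = 0.4867; √K_a = 0.6976.
The active pressure is zero where K_a γ z = 2c√K_a, so z_c = 2c/(γ√K_a) = 2×31.7/(21.1×0.6976) = 4.307 m.

4.31 m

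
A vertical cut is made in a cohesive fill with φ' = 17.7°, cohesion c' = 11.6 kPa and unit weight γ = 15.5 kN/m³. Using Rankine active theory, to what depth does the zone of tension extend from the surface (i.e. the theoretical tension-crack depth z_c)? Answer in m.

2.05 m

K_a = tan²(45° − 17.7°/2) = 0.5337; √K_a = 0.7306.
The active pressure is zero where K_a γ z = 2c√K_a, so z_c = 2c/(γ√K_a) = 2×11.6/(15.5×0.7306) = 2.049 m.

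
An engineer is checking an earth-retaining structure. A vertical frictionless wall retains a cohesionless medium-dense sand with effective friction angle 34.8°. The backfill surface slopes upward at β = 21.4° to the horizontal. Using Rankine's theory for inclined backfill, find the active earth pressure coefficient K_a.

K_a = cos β · (cos β − √(cos²β − cos²φ)) / (cos β + √(cos²β − cos²φ)).
cos β = 0.9311, cos φ = 0.8211, √(cos²β − cos²φ) = 0.4388.
K_a = 0.9311 × (0.9311 − 0.4388)/(0.9311 + 0.4388) = 0.3345.

0.335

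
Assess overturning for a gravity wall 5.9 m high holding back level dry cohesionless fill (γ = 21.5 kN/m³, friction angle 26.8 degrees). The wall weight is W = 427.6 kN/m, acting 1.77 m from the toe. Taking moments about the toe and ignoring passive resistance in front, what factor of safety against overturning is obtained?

2.72

K_a = tan²(45° − 26.8°/2) = 0.3785.
P_a = ½K_aγH² = 0.5×0.3785×21.5×5.9² = 141.6 kN/m, acting at H/3 = 1.967 m above the base.
Overturning moment M_o = P_a × H/3 = 141.6 × 1.967 = 278.5.
Resisting moment M_r = W × 1.77 = 427.6 × 1.77 = 756.9.
FS_overturning = M_r/M_o = 756.9/278.5 = 2.717.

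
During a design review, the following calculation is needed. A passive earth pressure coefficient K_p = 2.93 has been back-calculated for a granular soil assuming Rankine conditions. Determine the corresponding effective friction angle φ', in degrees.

29.4°

K_p = (1+sin φ)/(1−sin φ) ⇒ sin φ = (K_p − 1)/(K_p + 1) = 0.4911.
φ = arcsin(0.4911) = 29.41°.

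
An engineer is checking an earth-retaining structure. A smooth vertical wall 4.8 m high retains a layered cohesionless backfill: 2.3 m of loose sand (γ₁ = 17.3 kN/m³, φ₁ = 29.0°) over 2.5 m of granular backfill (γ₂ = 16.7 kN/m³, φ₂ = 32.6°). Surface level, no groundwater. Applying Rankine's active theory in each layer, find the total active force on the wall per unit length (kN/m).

61.3 kN/m

K_a1 = tan²(45°−29.0°/2) = 0.3470; K_a2 = tan²(45°−32.6°/2) = 0.2997.
Layer 1: σ at base = K_a1 γ₁ h₁ = 13.81 kPa; P₁ = ½×13.81×2.3 = 15.88.
Layer 2: σ_v at top = γ₁h₁ = 39.79; σ_h top = K_a2×39.79 = 11.93; σ_h base = K_a2×(39.79+16.7×2.5) = 24.44.
P₂ = ½(11.93+24.44)×2.5 = 45.46. Total P_a = 15.88+45.46 = 61.34 kN/m.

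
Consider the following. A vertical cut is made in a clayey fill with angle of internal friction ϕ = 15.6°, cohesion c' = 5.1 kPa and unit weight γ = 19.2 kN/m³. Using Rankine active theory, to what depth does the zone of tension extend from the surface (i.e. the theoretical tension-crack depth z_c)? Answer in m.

0.700 m

K_a = tan²(45° − 15.6°/2) = 0.5761; √K_a = 0.7590.
The active pressure is zero where K_a γ z = 2c√K_a, so z_c = 2c/(γ√K_a) = 2×5.1/(19.2×0.7590) = 0.6999 m.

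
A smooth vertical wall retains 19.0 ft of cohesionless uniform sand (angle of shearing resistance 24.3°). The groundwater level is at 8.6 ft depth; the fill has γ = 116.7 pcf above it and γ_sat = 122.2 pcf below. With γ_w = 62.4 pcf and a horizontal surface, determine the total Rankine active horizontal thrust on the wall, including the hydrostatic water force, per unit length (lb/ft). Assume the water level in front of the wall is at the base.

K_a = tan²(45° − φ/2) = 0.4169.
γ' = 122.2 − 62.4 = 59.80 pcf. Depth below WT = 10.4 ft.
σ'_h at WT = K_a γ d_w = 418.4 psf; at base = 418.4 + K_a γ' × 10.4 = 677.7 psf.
P₁ (0–8.6 ft) = ½×418.4×8.6 = 1799. P₂ (8.6–19.0 ft) = ½(418.4+677.7)×10.4 = 5700.
P_w = ½ γ_w h₂² = 0.5×62.4×10.4² = 3375. Total = 1799+5700+3375 = 10870 lb/ft.

10900 lb/ft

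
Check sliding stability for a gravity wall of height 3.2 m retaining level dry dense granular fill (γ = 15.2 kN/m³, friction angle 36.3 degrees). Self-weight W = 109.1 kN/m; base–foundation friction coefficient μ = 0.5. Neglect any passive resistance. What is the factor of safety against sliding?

K_a = tan²(45° − 36.3°/2) = 0.2563.
P_a = ½K_aγH² = 0.5×0.2563×15.2×3.2² = 19.94 kN/m, acting at H/3 = 1.067 m above the base.
FS_sliding = μW / P_a = 0.5×109.1 / 19.94 = 2.735.

2.74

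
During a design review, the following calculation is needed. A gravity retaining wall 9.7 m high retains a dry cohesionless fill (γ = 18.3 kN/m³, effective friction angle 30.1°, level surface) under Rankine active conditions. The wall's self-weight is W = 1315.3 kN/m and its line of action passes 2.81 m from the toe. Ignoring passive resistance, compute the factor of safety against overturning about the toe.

K_a = tan²(45° − 30.1°/2) = 0.3320.
P_a = ½K_aγH² = 0.5×0.3320×18.3×9.7² = 285.8 kN/m, acting at H/3 = 3.233 m above the base.
Overturning moment M_o = P_a × H/3 = 285.8 × 3.233 = 924.1.
Resisting moment M_r = W × 2.81 = 1315.3 × 2.81 = 3696.
FS_overturning = M_r/M_o = 3696/924.1 = 3.999.

4.00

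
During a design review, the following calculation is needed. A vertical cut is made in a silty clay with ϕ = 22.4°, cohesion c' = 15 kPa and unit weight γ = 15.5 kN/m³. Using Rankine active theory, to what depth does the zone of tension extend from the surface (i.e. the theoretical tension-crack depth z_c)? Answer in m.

2.89 m

K_a = tan²(45° − 22.4°/2) = 0.4482; √K_a = 0.6694.
The active pressure is zero where K_a γ z = 2c√K_a, so z_c = 2c/(γ√K_a) = 2×15/(15.5×0.6694) = 2.891 m.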